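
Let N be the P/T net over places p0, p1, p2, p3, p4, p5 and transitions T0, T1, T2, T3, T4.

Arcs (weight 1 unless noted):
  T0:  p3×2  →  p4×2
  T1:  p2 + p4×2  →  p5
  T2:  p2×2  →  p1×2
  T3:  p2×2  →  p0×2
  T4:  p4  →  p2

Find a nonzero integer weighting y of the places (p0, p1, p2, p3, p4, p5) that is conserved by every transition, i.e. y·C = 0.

y = (p0:1, p1:1, p2:1, p3:1, p4:1, p5:3)

Incidence matrix C (rows=places, cols=transitions):
       T0   T1   T2   T3   T4
   p0   0    0    0    2    0
   p1   0    0    2    0    0
   p2   0   -1   -2   -2    1
   p3  -2    0    0    0    0
   p4   2   -2    0    0   -1
   p5   0    1    0    0    0

Candidate y = [1, 1, 1, 1, 1, 3]; check y·C column-wise:
  col T0: 1·0 + 1·0 + 1·0 + 1·-2 + 1·2 + 3·0 = 0
  col T1: 1·0 + 1·0 + 1·-1 + 1·0 + 1·-2 + 3·1 = 0
  col T2: 1·0 + 1·2 + 1·-2 + 1·0 + 1·0 + 3·0 = 0
  col T3: 1·2 + 1·0 + 1·-2 + 1·0 + 1·0 + 3·0 = 0
  col T4: 1·0 + 1·0 + 1·1 + 1·0 + 1·-1 + 3·0 = 0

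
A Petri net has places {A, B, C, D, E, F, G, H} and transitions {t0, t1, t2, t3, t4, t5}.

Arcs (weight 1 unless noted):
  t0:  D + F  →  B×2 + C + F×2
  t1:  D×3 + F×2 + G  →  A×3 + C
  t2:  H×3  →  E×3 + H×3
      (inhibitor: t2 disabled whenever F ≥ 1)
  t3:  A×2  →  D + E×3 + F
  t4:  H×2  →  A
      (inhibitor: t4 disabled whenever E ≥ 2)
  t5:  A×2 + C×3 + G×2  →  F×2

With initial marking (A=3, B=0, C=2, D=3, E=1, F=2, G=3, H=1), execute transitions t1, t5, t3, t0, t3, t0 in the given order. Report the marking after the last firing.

step 1: fire t1:  (A=3, B=0, C=2, D=3, E=1, F=2, G=3, H=1) → (A=6, B=0, C=3, D=0, E=1, F=0, G=2, H=1)
step 2: fire t5:  (A=6, B=0, C=3, D=0, E=1, F=0, G=2, H=1) → (A=4, B=0, C=0, D=0, E=1, F=2, G=0, H=1)
step 3: fire t3:  (A=4, B=0, C=0, D=0, E=1, F=2, G=0, H=1) → (A=2, B=0, C=0, D=1, E=4, F=3, G=0, H=1)
step 4: fire t0:  (A=2, B=0, C=0, D=1, E=4, F=3, G=0, H=1) → (A=2, B=2, C=1, D=0, E=4, F=4, G=0, H=1)
step 5: fire t3:  (A=2, B=2, C=1, D=0, E=4, F=4, G=0, H=1) → (A=0, B=2, C=1, D=1, E=7, F=5, G=0, H=1)
step 6: fire t0:  (A=0, B=2, C=1, D=1, E=7, F=5, G=0, H=1) → (A=0, B=4, C=2, D=0, E=7, F=6, G=0, H=1)

(A=0, B=4, C=2, D=0, E=7, F=6, G=0, H=1)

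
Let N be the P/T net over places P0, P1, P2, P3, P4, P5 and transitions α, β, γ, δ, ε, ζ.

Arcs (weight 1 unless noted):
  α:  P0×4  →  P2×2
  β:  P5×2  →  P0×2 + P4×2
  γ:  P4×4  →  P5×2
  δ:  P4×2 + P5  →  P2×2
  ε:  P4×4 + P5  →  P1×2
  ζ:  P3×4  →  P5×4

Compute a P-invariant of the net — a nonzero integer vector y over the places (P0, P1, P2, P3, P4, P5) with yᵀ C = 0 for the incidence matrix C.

Incidence matrix C (rows=places, cols=transitions):
        α    β    γ    δ    ε    ζ
   P0  -4    2    0    0    0    0
   P1   0    0    0    0    2    0
   P2   2    0    0    2    0    0
   P3   0    0    0    0    0   -4
   P4   0    2   -4   -2   -4    0
   P5   0   -2    2   -1   -1    4

Candidate y = [1, 3, 2, 2, 1, 2]; check y·C column-wise:
  col α: 1·-4 + 3·0 + 2·2 + 2·0 + 1·0 + 2·0 = 0
  col β: 1·2 + 3·0 + 2·0 + 2·0 + 1·2 + 2·-2 = 0
  col γ: 1·0 + 3·0 + 2·0 + 2·0 + 1·-4 + 2·2 = 0
  col δ: 1·0 + 3·0 + 2·2 + 2·0 + 1·-2 + 2·-1 = 0
  col ε: 1·0 + 3·2 + 2·0 + 2·0 + 1·-4 + 2·-1 = 0
  col ζ: 1·0 + 3·0 + 2·0 + 2·-4 + 1·0 + 2·4 = 0

y = (P0:1, P1:3, P2:2, P3:2, P4:1, P5:2)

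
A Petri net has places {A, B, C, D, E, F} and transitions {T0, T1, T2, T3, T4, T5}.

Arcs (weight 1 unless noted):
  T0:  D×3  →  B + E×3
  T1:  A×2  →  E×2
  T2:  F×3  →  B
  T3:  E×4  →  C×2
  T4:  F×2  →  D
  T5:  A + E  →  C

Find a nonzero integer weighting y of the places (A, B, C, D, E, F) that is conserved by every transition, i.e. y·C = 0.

y = (A:1, B:3, C:2, D:2, E:1, F:1)

Incidence matrix C (rows=places, cols=transitions):
       T0   T1   T2   T3   T4   T5
    A   0   -2    0    0    0   -1
    B   1    0    1    0    0    0
    C   0    0    0    2    0    1
    D  -3    0    0    0    1    0
    E   3    2    0   -4    0   -1
    F   0    0   -3    0   -2    0

Candidate y = [1, 3, 2, 2, 1, 1]; check y·C column-wise:
  col T0: 1·0 + 3·1 + 2·0 + 2·-3 + 1·3 + 1·0 = 0
  col T1: 1·-2 + 3·0 + 2·0 + 2·0 + 1·2 + 1·0 = 0
  col T2: 1·0 + 3·1 + 2·0 + 2·0 + 1·0 + 1·-3 = 0
  col T3: 1·0 + 3·0 + 2·2 + 2·0 + 1·-4 + 1·0 = 0
  col T4: 1·0 + 3·0 + 2·0 + 2·1 + 1·0 + 1·-2 = 0
  col T5: 1·-1 + 3·0 + 2·1 + 2·0 + 1·-1 + 1·0 = 0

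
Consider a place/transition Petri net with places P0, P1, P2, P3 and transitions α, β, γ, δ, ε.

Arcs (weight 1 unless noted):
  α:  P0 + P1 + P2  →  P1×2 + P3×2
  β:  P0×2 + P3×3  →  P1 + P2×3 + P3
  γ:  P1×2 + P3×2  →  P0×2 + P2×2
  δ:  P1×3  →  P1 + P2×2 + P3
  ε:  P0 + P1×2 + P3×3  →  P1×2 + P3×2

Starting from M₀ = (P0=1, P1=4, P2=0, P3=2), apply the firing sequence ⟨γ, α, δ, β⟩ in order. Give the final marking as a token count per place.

(P0=0, P1=2, P2=6, P3=1)

step 1: fire γ:  (P0=1, P1=4, P2=0, P3=2) → (P0=3, P1=2, P2=2, P3=0)
step 2: fire α:  (P0=3, P1=2, P2=2, P3=0) → (P0=2, P1=3, P2=1, P3=2)
step 3: fire δ:  (P0=2, P1=3, P2=1, P3=2) → (P0=2, P1=1, P2=3, P3=3)
step 4: fire β:  (P0=2, P1=1, P2=3, P3=3) → (P0=0, P1=2, P2=6, P3=1)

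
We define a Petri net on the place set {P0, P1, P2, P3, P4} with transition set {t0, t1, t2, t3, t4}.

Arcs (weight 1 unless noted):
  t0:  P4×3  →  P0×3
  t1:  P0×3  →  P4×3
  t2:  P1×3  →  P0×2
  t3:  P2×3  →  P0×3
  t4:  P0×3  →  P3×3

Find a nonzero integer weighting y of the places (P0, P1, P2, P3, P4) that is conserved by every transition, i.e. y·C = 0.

Incidence matrix C (rows=places, cols=transitions):
       t0   t1   t2   t3   t4
   P0   3   -3    2    3   -3
   P1   0    0   -3    0    0
   P2   0    0    0   -3    0
   P3   0    0    0    0    3
   P4  -3    3    0    0    0

Candidate y = [3, 2, 3, 3, 3]; check y·C column-wise:
  col t0: 3·3 + 2·0 + 3·0 + 3·0 + 3·-3 = 0
  col t1: 3·-3 + 2·0 + 3·0 + 3·0 + 3·3 = 0
  col t2: 3·2 + 2·-3 + 3·0 + 3·0 + 3·0 = 0
  col t3: 3·3 + 2·0 + 3·-3 + 3·0 + 3·0 = 0
  col t4: 3·-3 + 2·0 + 3·0 + 3·3 + 3·0 = 0

y = (P0:3, P1:2, P2:3, P3:3, P4:3)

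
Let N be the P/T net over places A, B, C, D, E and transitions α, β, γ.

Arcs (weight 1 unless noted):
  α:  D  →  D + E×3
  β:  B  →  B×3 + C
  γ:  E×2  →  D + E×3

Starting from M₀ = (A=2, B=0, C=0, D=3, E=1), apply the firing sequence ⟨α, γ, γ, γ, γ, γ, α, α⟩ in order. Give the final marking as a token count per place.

step 1: fire α:  (A=2, B=0, C=0, D=3, E=1) → (A=2, B=0, C=0, D=3, E=4)
step 2: fire γ:  (A=2, B=0, C=0, D=3, E=4) → (A=2, B=0, C=0, D=4, E=5)
step 3: fire γ:  (A=2, B=0, C=0, D=4, E=5) → (A=2, B=0, C=0, D=5, E=6)
step 4: fire γ:  (A=2, B=0, C=0, D=5, E=6) → (A=2, B=0, C=0, D=6, E=7)
step 5: fire γ:  (A=2, B=0, C=0, D=6, E=7) → (A=2, B=0, C=0, D=7, E=8)
step 6: fire γ:  (A=2, B=0, C=0, D=7, E=8) → (A=2, B=0, C=0, D=8, E=9)
step 7: fire α:  (A=2, B=0, C=0, D=8, E=9) → (A=2, B=0, C=0, D=8, E=12)
step 8: fire α:  (A=2, B=0, C=0, D=8, E=12) → (A=2, B=0, C=0, D=8, E=15)

(A=2, B=0, C=0, D=8, E=15)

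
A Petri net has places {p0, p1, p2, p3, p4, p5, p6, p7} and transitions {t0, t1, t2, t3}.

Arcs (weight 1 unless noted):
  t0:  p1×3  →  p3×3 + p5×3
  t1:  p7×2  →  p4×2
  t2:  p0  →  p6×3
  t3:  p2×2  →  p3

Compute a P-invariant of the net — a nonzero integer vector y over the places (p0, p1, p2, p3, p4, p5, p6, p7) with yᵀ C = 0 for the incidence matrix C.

y = (p0:0, p1:2, p2:1, p3:2, p4:0, p5:0, p6:0, p7:0)

Incidence matrix C (rows=places, cols=transitions):
       t0   t1   t2   t3
   p0   0    0   -1    0
   p1  -3    0    0    0
   p2   0    0    0   -2
   p3   3    0    0    1
   p4   0    2    0    0
   p5   3    0    0    0
   p6   0    0    3    0
   p7   0   -2    0    0

Candidate y = [0, 2, 1, 2, 0, 0, 0, 0]; check y·C column-wise:
  col t0: 2·-3 + 1·0 + 2·3 + 0·3 = 0
  col t1: 2·0 + 1·0 + 2·0 + 0·2 + 0·-2 = 0
  col t2: 0·-1 + 2·0 + 1·0 + 2·0 + 0·3 = 0
  col t3: 2·0 + 1·-2 + 2·1 = 0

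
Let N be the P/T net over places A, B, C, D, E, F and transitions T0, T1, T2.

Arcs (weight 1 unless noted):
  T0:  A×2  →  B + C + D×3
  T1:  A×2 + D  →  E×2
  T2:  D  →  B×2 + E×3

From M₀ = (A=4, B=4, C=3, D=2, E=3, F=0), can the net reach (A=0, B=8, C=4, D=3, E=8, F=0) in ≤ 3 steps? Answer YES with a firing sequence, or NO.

NO — not reachable within 3 firings

depth 0: 1 marking
depth 1: 4 markings reached so far
depth 2: 10 markings reached so far
depth 3: 13 markings reached so far
target is not among the 13 markings reachable within 3 steps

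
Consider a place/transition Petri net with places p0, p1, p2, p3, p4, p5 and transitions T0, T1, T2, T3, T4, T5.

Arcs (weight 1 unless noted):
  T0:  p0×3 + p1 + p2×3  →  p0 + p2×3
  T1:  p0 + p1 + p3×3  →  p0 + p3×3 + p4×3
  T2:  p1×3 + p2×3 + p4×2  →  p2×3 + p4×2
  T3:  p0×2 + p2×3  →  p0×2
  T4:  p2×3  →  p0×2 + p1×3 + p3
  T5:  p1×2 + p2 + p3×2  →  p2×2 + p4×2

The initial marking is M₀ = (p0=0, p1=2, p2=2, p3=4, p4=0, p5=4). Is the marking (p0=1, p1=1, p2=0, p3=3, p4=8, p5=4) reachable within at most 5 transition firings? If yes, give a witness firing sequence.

NO — not reachable within 5 firings

depth 0: 1 marking
depth 1: 2 markings reached so far
depth 2: 3 markings reached so far
depth 3: 4 markings reached so far
depth 4: 5 markings reached so far
depth 5: 6 markings reached so far
target is not among the 6 markings reachable within 5 steps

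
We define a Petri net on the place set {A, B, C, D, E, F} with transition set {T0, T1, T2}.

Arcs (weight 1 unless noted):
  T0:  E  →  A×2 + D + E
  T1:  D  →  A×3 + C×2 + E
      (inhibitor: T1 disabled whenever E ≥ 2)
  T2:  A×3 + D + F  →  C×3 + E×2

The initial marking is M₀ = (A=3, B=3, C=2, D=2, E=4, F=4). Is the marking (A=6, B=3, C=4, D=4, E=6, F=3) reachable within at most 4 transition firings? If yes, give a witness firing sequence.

NO — not reachable within 4 firings

depth 0: 1 marking
depth 1: 3 markings reached so far
depth 2: 5 markings reached so far
depth 3: 7 markings reached so far
depth 4: 10 markings reached so far
target is not among the 10 markings reachable within 4 steps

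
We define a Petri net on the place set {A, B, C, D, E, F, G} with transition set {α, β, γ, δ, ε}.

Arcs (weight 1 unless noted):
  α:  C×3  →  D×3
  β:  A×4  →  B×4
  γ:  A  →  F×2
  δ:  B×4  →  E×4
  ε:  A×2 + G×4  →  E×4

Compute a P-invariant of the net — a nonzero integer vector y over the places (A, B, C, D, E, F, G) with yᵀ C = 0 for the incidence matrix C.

y = (A:0, B:0, C:1, D:1, E:0, F:0, G:0)

Incidence matrix C (rows=places, cols=transitions):
        α    β    γ    δ    ε
    A   0   -4   -1    0   -2
    B   0    4    0   -4    0
    C  -3    0    0    0    0
    D   3    0    0    0    0
    E   0    0    0    4    4
    F   0    0    2    0    0
    G   0    0    0    0   -4

Candidate y = [0, 0, 1, 1, 0, 0, 0]; check y·C column-wise:
  col α: 1·-3 + 1·3 = 0
  col β: 0·-4 + 0·4 + 1·0 + 1·0 = 0
  col γ: 0·-1 + 1·0 + 1·0 + 0·2 = 0
  col δ: 0·-4 + 1·0 + 1·0 + 0·4 = 0
  col ε: 0·-2 + 1·0 + 1·0 + 0·4 + 0·-4 = 0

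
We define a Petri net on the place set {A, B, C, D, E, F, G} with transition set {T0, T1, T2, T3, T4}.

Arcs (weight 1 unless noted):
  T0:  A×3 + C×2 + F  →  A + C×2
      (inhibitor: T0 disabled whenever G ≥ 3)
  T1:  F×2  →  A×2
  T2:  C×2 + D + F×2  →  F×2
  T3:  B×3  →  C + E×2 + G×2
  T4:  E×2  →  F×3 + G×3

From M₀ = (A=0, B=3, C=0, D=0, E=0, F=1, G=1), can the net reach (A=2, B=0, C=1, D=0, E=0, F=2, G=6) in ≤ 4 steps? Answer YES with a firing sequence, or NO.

YES — reachable via ⟨T3, T4, T1⟩ (3 firings)

step 1: fire T3:  (A=0, B=3, C=0, D=0, E=0, F=1, G=1) → (A=0, B=0, C=1, D=0, E=2, F=1, G=3)
step 2: fire T4:  (A=0, B=0, C=1, D=0, E=2, F=1, G=3) → (A=0, B=0, C=1, D=0, E=0, F=4, G=6)
step 3: fire T1:  (A=0, B=0, C=1, D=0, E=0, F=4, G=6) → (A=2, B=0, C=1, D=0, E=0, F=2, G=6)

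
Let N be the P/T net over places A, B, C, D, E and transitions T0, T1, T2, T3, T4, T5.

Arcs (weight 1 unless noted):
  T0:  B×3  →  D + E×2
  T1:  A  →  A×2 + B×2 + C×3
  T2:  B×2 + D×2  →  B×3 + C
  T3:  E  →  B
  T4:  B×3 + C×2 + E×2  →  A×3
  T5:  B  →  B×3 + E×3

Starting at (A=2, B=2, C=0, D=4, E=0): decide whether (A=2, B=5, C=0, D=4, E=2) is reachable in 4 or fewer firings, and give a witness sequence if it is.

step 1: fire T5:  (A=2, B=2, C=0, D=4, E=0) → (A=2, B=4, C=0, D=4, E=3)
step 2: fire T3:  (A=2, B=4, C=0, D=4, E=3) → (A=2, B=5, C=0, D=4, E=2)

YES — reachable via ⟨T5, T3⟩ (2 firings)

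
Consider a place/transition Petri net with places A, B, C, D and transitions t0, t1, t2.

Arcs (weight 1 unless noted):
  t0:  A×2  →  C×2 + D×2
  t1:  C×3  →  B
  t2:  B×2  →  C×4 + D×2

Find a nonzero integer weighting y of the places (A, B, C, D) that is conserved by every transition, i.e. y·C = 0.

y = (A:2, B:3, C:1, D:1)

Incidence matrix C (rows=places, cols=transitions):
       t0   t1   t2
    A  -2    0    0
    B   0    1   -2
    C   2   -3    4
    D   2    0    2

Candidate y = [2, 3, 1, 1]; check y·C column-wise:
  col t0: 2·-2 + 3·0 + 1·2 + 1·2 = 0
  col t1: 2·0 + 3·1 + 1·-3 + 1·0 = 0
  col t2: 2·0 + 3·-2 + 1·4 + 1·2 = 0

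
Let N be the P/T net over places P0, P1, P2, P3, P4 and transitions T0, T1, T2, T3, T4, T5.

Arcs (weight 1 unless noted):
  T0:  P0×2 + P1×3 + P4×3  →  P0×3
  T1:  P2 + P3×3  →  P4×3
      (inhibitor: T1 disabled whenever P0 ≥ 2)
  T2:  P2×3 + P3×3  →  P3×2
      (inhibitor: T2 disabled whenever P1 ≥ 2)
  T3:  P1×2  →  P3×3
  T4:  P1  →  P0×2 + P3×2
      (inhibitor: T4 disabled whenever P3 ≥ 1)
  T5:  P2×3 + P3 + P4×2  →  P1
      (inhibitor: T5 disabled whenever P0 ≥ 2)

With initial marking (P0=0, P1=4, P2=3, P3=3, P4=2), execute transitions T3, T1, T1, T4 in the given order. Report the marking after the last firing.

(P0=2, P1=1, P2=1, P3=2, P4=8)

step 1: fire T3:  (P0=0, P1=4, P2=3, P3=3, P4=2) → (P0=0, P1=2, P2=3, P3=6, P4=2)
step 2: fire T1:  (P0=0, P1=2, P2=3, P3=6, P4=2) → (P0=0, P1=2, P2=2, P3=3, P4=5)
step 3: fire T1:  (P0=0, P1=2, P2=2, P3=3, P4=5) → (P0=0, P1=2, P2=1, P3=0, P4=8)
step 4: fire T4:  (P0=0, P1=2, P2=1, P3=0, P4=8) → (P0=2, P1=1, P2=1, P3=2, P4=8)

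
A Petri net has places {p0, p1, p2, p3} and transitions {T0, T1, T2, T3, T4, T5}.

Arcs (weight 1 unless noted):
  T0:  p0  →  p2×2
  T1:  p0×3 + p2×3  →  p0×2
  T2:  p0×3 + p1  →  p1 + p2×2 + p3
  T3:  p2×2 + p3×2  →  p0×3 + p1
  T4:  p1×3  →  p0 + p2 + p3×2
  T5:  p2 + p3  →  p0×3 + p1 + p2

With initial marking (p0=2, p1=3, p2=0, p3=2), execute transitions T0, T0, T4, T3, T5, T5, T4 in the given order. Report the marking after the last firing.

step 1: fire T0:  (p0=2, p1=3, p2=0, p3=2) → (p0=1, p1=3, p2=2, p3=2)
step 2: fire T0:  (p0=1, p1=3, p2=2, p3=2) → (p0=0, p1=3, p2=4, p3=2)
step 3: fire T4:  (p0=0, p1=3, p2=4, p3=2) → (p0=1, p1=0, p2=5, p3=4)
step 4: fire T3:  (p0=1, p1=0, p2=5, p3=4) → (p0=4, p1=1, p2=3, p3=2)
step 5: fire T5:  (p0=4, p1=1, p2=3, p3=2) → (p0=7, p1=2, p2=3, p3=1)
step 6: fire T5:  (p0=7, p1=2, p2=3, p3=1) → (p0=10, p1=3, p2=3, p3=0)
step 7: fire T4:  (p0=10, p1=3, p2=3, p3=0) → (p0=11, p1=0, p2=4, p3=2)

(p0=11, p1=0, p2=4, p3=2)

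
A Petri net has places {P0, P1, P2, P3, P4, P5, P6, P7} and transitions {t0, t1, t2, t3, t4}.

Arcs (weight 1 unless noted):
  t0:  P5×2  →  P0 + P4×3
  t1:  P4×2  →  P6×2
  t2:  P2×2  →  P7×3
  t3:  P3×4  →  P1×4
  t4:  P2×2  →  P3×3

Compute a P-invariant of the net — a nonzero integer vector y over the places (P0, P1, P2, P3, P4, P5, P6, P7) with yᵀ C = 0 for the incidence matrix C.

Incidence matrix C (rows=places, cols=transitions):
       t0   t1   t2   t3   t4
   P0   1    0    0    0    0
   P1   0    0    0    4    0
   P2   0    0   -2    0   -2
   P3   0    0    0   -4    3
   P4   3   -2    0    0    0
   P5  -2    0    0    0    0
   P6   0    2    0    0    0
   P7   0    0    3    0    0

Candidate y = [2, 0, 0, 0, 0, 1, 0, 0]; check y·C column-wise:
  col t0: 2·1 + 0·3 + 1·-2 = 0
  col t1: 2·0 + 0·-2 + 1·0 + 0·2 = 0
  col t2: 2·0 + 0·-2 + 1·0 + 0·3 = 0
  col t3: 2·0 + 0·4 + 0·-4 + 1·0 = 0
  col t4: 2·0 + 0·-2 + 0·3 + 1·0 = 0

y = (P0:2, P1:0, P2:0, P3:0, P4:0, P5:1, P6:0, P7:0)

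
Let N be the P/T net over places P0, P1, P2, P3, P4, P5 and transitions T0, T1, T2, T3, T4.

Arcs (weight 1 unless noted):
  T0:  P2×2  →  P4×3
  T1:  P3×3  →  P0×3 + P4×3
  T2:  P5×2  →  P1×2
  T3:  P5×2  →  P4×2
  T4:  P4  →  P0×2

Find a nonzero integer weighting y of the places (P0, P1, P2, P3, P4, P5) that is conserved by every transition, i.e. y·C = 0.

y = (P0:1, P1:2, P2:3, P3:3, P4:2, P5:2)

Incidence matrix C (rows=places, cols=transitions):
       T0   T1   T2   T3   T4
   P0   0    3    0    0    2
   P1   0    0    2    0    0
   P2  -2    0    0    0    0
   P3   0   -3    0    0    0
   P4   3    3    0    2   -1
   P5   0    0   -2   -2    0

Candidate y = [1, 2, 3, 3, 2, 2]; check y·C column-wise:
  col T0: 1·0 + 2·0 + 3·-2 + 3·0 + 2·3 + 2·0 = 0
  col T1: 1·3 + 2·0 + 3·0 + 3·-3 + 2·3 + 2·0 = 0
  col T2: 1·0 + 2·2 + 3·0 + 3·0 + 2·0 + 2·-2 = 0
  col T3: 1·0 + 2·0 + 3·0 + 3·0 + 2·2 + 2·-2 = 0
  col T4: 1·2 + 2·0 + 3·0 + 3·0 + 2·-1 + 2·0 = 0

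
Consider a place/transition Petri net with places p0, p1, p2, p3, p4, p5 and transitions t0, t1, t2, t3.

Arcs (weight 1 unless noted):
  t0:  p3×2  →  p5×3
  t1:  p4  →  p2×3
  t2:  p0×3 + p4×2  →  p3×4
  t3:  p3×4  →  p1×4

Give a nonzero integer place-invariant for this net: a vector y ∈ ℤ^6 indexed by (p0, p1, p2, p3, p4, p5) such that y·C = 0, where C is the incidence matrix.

Incidence matrix C (rows=places, cols=transitions):
       t0   t1   t2   t3
   p0   0    0   -3    0
   p1   0    0    0    4
   p2   0    3    0    0
   p3  -2    0    4   -4
   p4   0   -1   -2    0
   p5   3    0    0    0

Candidate y = [2, 0, -1, 0, -3, 0]; check y·C column-wise:
  col t0: 2·0 + -1·0 + 0·-2 + -3·0 + 0·3 = 0
  col t1: 2·0 + -1·3 + -3·-1 = 0
  col t2: 2·-3 + -1·0 + 0·4 + -3·-2 = 0
  col t3: 2·0 + 0·4 + -1·0 + 0·-4 + -3·0 = 0

y = (p0:2, p1:0, p2:-1, p3:0, p4:-3, p5:0)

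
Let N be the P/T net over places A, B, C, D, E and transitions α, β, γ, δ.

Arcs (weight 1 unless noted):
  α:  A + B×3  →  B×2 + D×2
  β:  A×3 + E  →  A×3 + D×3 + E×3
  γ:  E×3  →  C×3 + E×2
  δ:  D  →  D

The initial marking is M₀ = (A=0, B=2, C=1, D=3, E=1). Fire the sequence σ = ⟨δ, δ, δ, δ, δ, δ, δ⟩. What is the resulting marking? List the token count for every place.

step 1: fire δ:  (A=0, B=2, C=1, D=3, E=1) → (A=0, B=2, C=1, D=3, E=1)
step 2: fire δ:  (A=0, B=2, C=1, D=3, E=1) → (A=0, B=2, C=1, D=3, E=1)
step 3: fire δ:  (A=0, B=2, C=1, D=3, E=1) → (A=0, B=2, C=1, D=3, E=1)
step 4: fire δ:  (A=0, B=2, C=1, D=3, E=1) → (A=0, B=2, C=1, D=3, E=1)
step 5: fire δ:  (A=0, B=2, C=1, D=3, E=1) → (A=0, B=2, C=1, D=3, E=1)
step 6: fire δ:  (A=0, B=2, C=1, D=3, E=1) → (A=0, B=2, C=1, D=3, E=1)
step 7: fire δ:  (A=0, B=2, C=1, D=3, E=1) → (A=0, B=2, C=1, D=3, E=1)

(A=0, B=2, C=1, D=3, E=1)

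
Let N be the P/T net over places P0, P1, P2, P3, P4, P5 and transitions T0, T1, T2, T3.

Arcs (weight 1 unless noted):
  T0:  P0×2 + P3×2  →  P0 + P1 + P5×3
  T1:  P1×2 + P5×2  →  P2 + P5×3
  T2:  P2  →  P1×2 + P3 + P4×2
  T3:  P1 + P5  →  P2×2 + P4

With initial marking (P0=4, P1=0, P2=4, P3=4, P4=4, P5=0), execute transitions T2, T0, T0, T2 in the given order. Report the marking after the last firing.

(P0=2, P1=6, P2=2, P3=2, P4=8, P5=6)

step 1: fire T2:  (P0=4, P1=0, P2=4, P3=4, P4=4, P5=0) → (P0=4, P1=2, P2=3, P3=5, P4=6, P5=0)
step 2: fire T0:  (P0=4, P1=2, P2=3, P3=5, P4=6, P5=0) → (P0=3, P1=3, P2=3, P3=3, P4=6, P5=3)
step 3: fire T0:  (P0=3, P1=3, P2=3, P3=3, P4=6, P5=3) → (P0=2, P1=4, P2=3, P3=1, P4=6, P5=6)
step 4: fire T2:  (P0=2, P1=4, P2=3, P3=1, P4=6, P5=6) → (P0=2, P1=6, P2=2, P3=2, P4=8, P5=6)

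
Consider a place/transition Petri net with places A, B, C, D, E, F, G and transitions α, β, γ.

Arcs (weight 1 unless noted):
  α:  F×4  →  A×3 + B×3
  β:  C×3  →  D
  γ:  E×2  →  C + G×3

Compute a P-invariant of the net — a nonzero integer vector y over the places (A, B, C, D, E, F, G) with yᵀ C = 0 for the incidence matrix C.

Incidence matrix C (rows=places, cols=transitions):
        α    β    γ
    A   3    0    0
    B   3    0    0
    C   0   -3    1
    D   0    1    0
    E   0    0   -2
    F  -4    0    0
    G   0    0    3

Candidate y = [1, -1, 0, 0, 0, 0, 0]; check y·C column-wise:
  col α: 1·3 + -1·3 + 0·-4 = 0
  col β: 1·0 + -1·0 + 0·-3 + 0·1 = 0
  col γ: 1·0 + -1·0 + 0·1 + 0·-2 + 0·3 = 0

y = (A:1, B:-1, C:0, D:0, E:0, F:0, G:0)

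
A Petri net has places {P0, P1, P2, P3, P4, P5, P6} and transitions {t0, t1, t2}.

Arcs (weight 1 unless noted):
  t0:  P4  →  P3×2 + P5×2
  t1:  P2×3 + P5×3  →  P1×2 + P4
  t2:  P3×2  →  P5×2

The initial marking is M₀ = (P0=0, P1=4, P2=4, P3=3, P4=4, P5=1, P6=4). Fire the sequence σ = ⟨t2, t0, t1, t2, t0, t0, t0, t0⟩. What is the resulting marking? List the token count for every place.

step 1: fire t2:  (P0=0, P1=4, P2=4, P3=3, P4=4, P5=1, P6=4) → (P0=0, P1=4, P2=4, P3=1, P4=4, P5=3, P6=4)
step 2: fire t0:  (P0=0, P1=4, P2=4, P3=1, P4=4, P5=3, P6=4) → (P0=0, P1=4, P2=4, P3=3, P4=3, P5=5, P6=4)
step 3: fire t1:  (P0=0, P1=4, P2=4, P3=3, P4=3, P5=5, P6=4) → (P0=0, P1=6, P2=1, P3=3, P4=4, P5=2, P6=4)
step 4: fire t2:  (P0=0, P1=6, P2=1, P3=3, P4=4, P5=2, P6=4) → (P0=0, P1=6, P2=1, P3=1, P4=4, P5=4, P6=4)
step 5: fire t0:  (P0=0, P1=6, P2=1, P3=1, P4=4, P5=4, P6=4) → (P0=0, P1=6, P2=1, P3=3, P4=3, P5=6, P6=4)
step 6: fire t0:  (P0=0, P1=6, P2=1, P3=3, P4=3, P5=6, P6=4) → (P0=0, P1=6, P2=1, P3=5, P4=2, P5=8, P6=4)
step 7: fire t0:  (P0=0, P1=6, P2=1, P3=5, P4=2, P5=8, P6=4) → (P0=0, P1=6, P2=1, P3=7, P4=1, P5=10, P6=4)
step 8: fire t0:  (P0=0, P1=6, P2=1, P3=7, P4=1, P5=10, P6=4) → (P0=0, P1=6, P2=1, P3=9, P4=0, P5=12, P6=4)

(P0=0, P1=6, P2=1, P3=9, P4=0, P5=12, P6=4)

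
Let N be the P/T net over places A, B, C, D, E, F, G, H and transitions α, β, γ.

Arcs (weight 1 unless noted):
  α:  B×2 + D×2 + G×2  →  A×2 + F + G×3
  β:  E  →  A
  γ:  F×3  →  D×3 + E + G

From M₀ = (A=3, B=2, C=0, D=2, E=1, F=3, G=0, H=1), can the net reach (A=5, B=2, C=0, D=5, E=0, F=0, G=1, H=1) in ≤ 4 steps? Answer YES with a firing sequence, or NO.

YES — reachable via ⟨β, γ, β⟩ (3 firings)

step 1: fire β:  (A=3, B=2, C=0, D=2, E=1, F=3, G=0, H=1) → (A=4, B=2, C=0, D=2, E=0, F=3, G=0, H=1)
step 2: fire γ:  (A=4, B=2, C=0, D=2, E=0, F=3, G=0, H=1) → (A=4, B=2, C=0, D=5, E=1, F=0, G=1, H=1)
step 3: fire β:  (A=4, B=2, C=0, D=5, E=1, F=0, G=1, H=1) → (A=5, B=2, C=0, D=5, E=0, F=0, G=1, H=1)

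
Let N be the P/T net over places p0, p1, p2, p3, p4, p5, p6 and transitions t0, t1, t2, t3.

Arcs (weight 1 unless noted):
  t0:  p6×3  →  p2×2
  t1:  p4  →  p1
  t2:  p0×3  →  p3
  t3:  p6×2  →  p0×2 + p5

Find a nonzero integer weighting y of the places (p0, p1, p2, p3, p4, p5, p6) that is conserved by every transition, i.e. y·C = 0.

y = (p0:0, p1:1, p2:0, p3:0, p4:1, p5:0, p6:0)

Incidence matrix C (rows=places, cols=transitions):
       t0   t1   t2   t3
   p0   0    0   -3    2
   p1   0    1    0    0
   p2   2    0    0    0
   p3   0    0    1    0
   p4   0   -1    0    0
   p5   0    0    0    1
   p6  -3    0    0   -2

Candidate y = [0, 1, 0, 0, 1, 0, 0]; check y·C column-wise:
  col t0: 1·0 + 0·2 + 1·0 + 0·-3 = 0
  col t1: 1·1 + 1·-1 = 0
  col t2: 0·-3 + 1·0 + 0·1 + 1·0 = 0
  col t3: 0·2 + 1·0 + 1·0 + 0·1 + 0·-2 = 0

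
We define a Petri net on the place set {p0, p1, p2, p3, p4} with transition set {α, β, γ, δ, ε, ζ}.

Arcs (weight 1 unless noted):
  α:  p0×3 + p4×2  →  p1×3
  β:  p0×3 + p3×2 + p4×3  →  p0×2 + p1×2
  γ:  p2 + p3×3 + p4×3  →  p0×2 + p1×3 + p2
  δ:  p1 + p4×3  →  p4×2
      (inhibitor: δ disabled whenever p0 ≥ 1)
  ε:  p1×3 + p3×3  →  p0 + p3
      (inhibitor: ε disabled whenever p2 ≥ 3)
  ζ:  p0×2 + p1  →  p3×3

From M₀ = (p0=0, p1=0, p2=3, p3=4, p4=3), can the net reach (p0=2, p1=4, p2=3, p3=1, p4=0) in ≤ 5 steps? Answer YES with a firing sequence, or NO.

NO — not reachable within 5 firings

depth 0: 1 marking
depth 1: 2 markings reached so far
depth 2: 3 markings reached so far
depth 3: 3 markings reached so far
(frontier empty at depth 3; search complete)
target is not among the 3 markings reachable within 5 steps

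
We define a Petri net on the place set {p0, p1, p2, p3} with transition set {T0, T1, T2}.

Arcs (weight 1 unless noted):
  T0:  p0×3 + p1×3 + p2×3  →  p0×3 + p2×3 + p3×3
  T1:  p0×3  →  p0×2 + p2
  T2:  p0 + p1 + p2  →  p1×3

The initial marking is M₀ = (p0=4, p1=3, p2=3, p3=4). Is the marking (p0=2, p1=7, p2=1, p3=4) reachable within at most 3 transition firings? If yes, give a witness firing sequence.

YES — reachable via ⟨T2, T2⟩ (2 firings)

step 1: fire T2:  (p0=4, p1=3, p2=3, p3=4) → (p0=3, p1=5, p2=2, p3=4)
step 2: fire T2:  (p0=3, p1=5, p2=2, p3=4) → (p0=2, p1=7, p2=1, p3=4)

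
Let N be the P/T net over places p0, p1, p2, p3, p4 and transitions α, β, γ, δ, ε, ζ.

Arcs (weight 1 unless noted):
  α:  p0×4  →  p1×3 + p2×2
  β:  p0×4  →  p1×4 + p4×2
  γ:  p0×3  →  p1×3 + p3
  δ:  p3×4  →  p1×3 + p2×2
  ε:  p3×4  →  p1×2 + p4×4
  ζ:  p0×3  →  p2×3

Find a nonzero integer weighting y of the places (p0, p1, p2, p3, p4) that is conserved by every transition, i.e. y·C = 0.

y = (p0:3, p1:2, p2:3, p3:3, p4:2)

Incidence matrix C (rows=places, cols=transitions):
        α    β    γ    δ    ε    ζ
   p0  -4   -4   -3    0    0   -3
   p1   3    4    3    3    2    0
   p2   2    0    0    2    0    3
   p3   0    0    1   -4   -4    0
   p4   0    2    0    0    4    0

Candidate y = [3, 2, 3, 3, 2]; check y·C column-wise:
  col α: 3·-4 + 2·3 + 3·2 + 3·0 + 2·0 = 0
  col β: 3·-4 + 2·4 + 3·0 + 3·0 + 2·2 = 0
  col γ: 3·-3 + 2·3 + 3·0 + 3·1 + 2·0 = 0
  col δ: 3·0 + 2·3 + 3·2 + 3·-4 + 2·0 = 0
  col ε: 3·0 + 2·2 + 3·0 + 3·-4 + 2·4 = 0
  col ζ: 3·-3 + 2·0 + 3·3 + 3·0 + 2·0 = 0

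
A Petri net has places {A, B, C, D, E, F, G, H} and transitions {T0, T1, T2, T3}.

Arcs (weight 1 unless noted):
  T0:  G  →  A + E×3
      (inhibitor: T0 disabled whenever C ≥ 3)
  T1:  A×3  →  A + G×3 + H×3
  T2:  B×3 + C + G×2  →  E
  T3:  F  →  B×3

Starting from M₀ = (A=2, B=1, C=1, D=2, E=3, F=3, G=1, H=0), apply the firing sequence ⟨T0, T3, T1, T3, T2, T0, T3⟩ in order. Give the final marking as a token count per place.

(A=2, B=7, C=0, D=2, E=10, F=0, G=0, H=3)

step 1: fire T0:  (A=2, B=1, C=1, D=2, E=3, F=3, G=1, H=0) → (A=3, B=1, C=1, D=2, E=6, F=3, G=0, H=0)
step 2: fire T3:  (A=3, B=1, C=1, D=2, E=6, F=3, G=0, H=0) → (A=3, B=4, C=1, D=2, E=6, F=2, G=0, H=0)
step 3: fire T1:  (A=3, B=4, C=1, D=2, E=6, F=2, G=0, H=0) → (A=1, B=4, C=1, D=2, E=6, F=2, G=3, H=3)
step 4: fire T3:  (A=1, B=4, C=1, D=2, E=6, F=2, G=3, H=3) → (A=1, B=7, C=1, D=2, E=6, F=1, G=3, H=3)
step 5: fire T2:  (A=1, B=7, C=1, D=2, E=6, F=1, G=3, H=3) → (A=1, B=4, C=0, D=2, E=7, F=1, G=1, H=3)
step 6: fire T0:  (A=1, B=4, C=0, D=2, E=7, F=1, G=1, H=3) → (A=2, B=4, C=0, D=2, E=10, F=1, G=0, H=3)
step 7: fire T3:  (A=2, B=4, C=0, D=2, E=10, F=1, G=0, H=3) → (A=2, B=7, C=0, D=2, E=10, F=0, G=0, H=3)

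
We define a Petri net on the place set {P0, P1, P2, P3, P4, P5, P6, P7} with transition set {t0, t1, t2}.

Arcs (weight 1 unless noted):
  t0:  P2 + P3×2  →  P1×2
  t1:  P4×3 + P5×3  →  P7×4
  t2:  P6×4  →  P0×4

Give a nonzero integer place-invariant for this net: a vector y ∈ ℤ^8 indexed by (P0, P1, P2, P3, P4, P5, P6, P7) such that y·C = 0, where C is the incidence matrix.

Incidence matrix C (rows=places, cols=transitions):
       t0   t1   t2
   P0   0    0    4
   P1   2    0    0
   P2  -1    0    0
   P3  -2    0    0
   P4   0   -3    0
   P5   0   -3    0
   P6   0    0   -4
   P7   0    4    0

Candidate y = [0, 1, 2, 0, 0, 0, 0, 0]; check y·C column-wise:
  col t0: 1·2 + 2·-1 + 0·-2 = 0
  col t1: 1·0 + 2·0 + 0·-3 + 0·-3 + 0·4 = 0
  col t2: 0·4 + 1·0 + 2·0 + 0·-4 = 0

y = (P0:0, P1:1, P2:2, P3:0, P4:0, P5:0, P6:0, P7:0)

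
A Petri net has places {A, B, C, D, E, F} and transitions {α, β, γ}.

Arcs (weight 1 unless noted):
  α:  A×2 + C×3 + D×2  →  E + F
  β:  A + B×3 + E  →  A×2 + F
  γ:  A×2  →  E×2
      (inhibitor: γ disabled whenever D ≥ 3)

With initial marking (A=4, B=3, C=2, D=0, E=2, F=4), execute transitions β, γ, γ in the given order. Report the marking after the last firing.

step 1: fire β:  (A=4, B=3, C=2, D=0, E=2, F=4) → (A=5, B=0, C=2, D=0, E=1, F=5)
step 2: fire γ:  (A=5, B=0, C=2, D=0, E=1, F=5) → (A=3, B=0, C=2, D=0, E=3, F=5)
step 3: fire γ:  (A=3, B=0, C=2, D=0, E=3, F=5) → (A=1, B=0, C=2, D=0, E=5, F=5)

(A=1, B=0, C=2, D=0, E=5, F=5)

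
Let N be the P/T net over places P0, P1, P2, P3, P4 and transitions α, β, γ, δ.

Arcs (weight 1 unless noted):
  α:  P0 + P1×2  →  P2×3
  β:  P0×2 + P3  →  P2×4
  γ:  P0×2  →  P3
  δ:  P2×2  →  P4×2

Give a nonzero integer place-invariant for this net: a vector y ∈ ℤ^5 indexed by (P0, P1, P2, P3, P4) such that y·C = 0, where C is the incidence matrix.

y = (P0:1, P1:1, P2:1, P3:2, P4:1)

Incidence matrix C (rows=places, cols=transitions):
        α    β    γ    δ
   P0  -1   -2   -2    0
   P1  -2    0    0    0
   P2   3    4    0   -2
   P3   0   -1    1    0
   P4   0    0    0    2

Candidate y = [1, 1, 1, 2, 1]; check y·C column-wise:
  col α: 1·-1 + 1·-2 + 1·3 + 2·0 + 1·0 = 0
  col β: 1·-2 + 1·0 + 1·4 + 2·-1 + 1·0 = 0
  col γ: 1·-2 + 1·0 + 1·0 + 2·1 + 1·0 = 0
  col δ: 1·0 + 1·0 + 1·-2 + 2·0 + 1·2 = 0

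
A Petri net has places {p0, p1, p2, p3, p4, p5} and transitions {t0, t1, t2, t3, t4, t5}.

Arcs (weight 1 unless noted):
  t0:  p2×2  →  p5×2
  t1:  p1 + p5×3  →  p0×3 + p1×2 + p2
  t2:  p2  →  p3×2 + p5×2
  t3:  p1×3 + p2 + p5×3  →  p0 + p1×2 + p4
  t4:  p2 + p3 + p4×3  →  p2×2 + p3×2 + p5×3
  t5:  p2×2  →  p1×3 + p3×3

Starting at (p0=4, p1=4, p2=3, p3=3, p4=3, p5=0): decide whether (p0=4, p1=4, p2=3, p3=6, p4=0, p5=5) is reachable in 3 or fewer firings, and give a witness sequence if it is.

step 1: fire t2:  (p0=4, p1=4, p2=3, p3=3, p4=3, p5=0) → (p0=4, p1=4, p2=2, p3=5, p4=3, p5=2)
step 2: fire t4:  (p0=4, p1=4, p2=2, p3=5, p4=3, p5=2) → (p0=4, p1=4, p2=3, p3=6, p4=0, p5=5)

YES — reachable via ⟨t2, t4⟩ (2 firings)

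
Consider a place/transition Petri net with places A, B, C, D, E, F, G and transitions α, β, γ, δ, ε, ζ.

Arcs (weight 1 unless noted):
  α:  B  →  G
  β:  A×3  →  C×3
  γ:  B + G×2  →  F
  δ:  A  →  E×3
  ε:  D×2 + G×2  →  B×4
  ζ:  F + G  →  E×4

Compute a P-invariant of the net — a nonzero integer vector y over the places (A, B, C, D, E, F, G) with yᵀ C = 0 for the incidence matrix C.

Incidence matrix C (rows=places, cols=transitions):
        α    β    γ    δ    ε    ζ
    A   0   -3    0   -1    0    0
    B  -1    0   -1    0    4    0
    C   0    3    0    0    0    0
    D   0    0    0    0   -2    0
    E   0    0    0    3    0    4
    F   0    0    1    0    0   -1
    G   1    0   -2    0   -2   -1

Candidate y = [3, 1, 3, 1, 1, 3, 1]; check y·C column-wise:
  col α: 3·0 + 1·-1 + 3·0 + 1·0 + 1·0 + 3·0 + 1·1 = 0
  col β: 3·-3 + 1·0 + 3·3 + 1·0 + 1·0 + 3·0 + 1·0 = 0
  col γ: 3·0 + 1·-1 + 3·0 + 1·0 + 1·0 + 3·1 + 1·-2 = 0
  col δ: 3·-1 + 1·0 + 3·0 + 1·0 + 1·3 + 3·0 + 1·0 = 0
  col ε: 3·0 + 1·4 + 3·0 + 1·-2 + 1·0 + 3·0 + 1·-2 = 0
  col ζ: 3·0 + 1·0 + 3·0 + 1·0 + 1·4 + 3·-1 + 1·-1 = 0

y = (A:3, B:1, C:3, D:1, E:1, F:3, G:1)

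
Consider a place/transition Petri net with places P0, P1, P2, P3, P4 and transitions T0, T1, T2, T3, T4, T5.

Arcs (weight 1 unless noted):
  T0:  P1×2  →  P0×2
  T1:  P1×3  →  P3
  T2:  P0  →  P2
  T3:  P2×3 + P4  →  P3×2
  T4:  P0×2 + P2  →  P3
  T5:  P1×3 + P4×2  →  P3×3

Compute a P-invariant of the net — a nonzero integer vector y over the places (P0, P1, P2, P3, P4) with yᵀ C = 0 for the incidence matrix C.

Incidence matrix C (rows=places, cols=transitions):
       T0   T1   T2   T3   T4   T5
   P0   2    0   -1    0   -2    0
   P1  -2   -3    0    0    0   -3
   P2   0    0    1   -3   -1    0
   P3   0    1    0    2    1    3
   P4   0    0    0   -1    0   -2

Candidate y = [1, 1, 1, 3, 3]; check y·C column-wise:
  col T0: 1·2 + 1·-2 + 1·0 + 3·0 + 3·0 = 0
  col T1: 1·0 + 1·-3 + 1·0 + 3·1 + 3·0 = 0
  col T2: 1·-1 + 1·0 + 1·1 + 3·0 + 3·0 = 0
  col T3: 1·0 + 1·0 + 1·-3 + 3·2 + 3·-1 = 0
  col T4: 1·-2 + 1·0 + 1·-1 + 3·1 + 3·0 = 0
  col T5: 1·0 + 1·-3 + 1·0 + 3·3 + 3·-2 = 0

y = (P0:1, P1:1, P2:1, P3:3, P4:3)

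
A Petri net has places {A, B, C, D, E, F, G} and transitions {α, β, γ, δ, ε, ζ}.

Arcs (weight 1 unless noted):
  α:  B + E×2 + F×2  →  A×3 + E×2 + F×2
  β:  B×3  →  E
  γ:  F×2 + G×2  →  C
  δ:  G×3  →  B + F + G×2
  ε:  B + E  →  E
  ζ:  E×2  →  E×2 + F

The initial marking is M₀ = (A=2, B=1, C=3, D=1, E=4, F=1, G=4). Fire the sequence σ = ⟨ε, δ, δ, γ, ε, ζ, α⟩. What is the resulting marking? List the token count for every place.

step 1: fire ε:  (A=2, B=1, C=3, D=1, E=4, F=1, G=4) → (A=2, B=0, C=3, D=1, E=4, F=1, G=4)
step 2: fire δ:  (A=2, B=0, C=3, D=1, E=4, F=1, G=4) → (A=2, B=1, C=3, D=1, E=4, F=2, G=3)
step 3: fire δ:  (A=2, B=1, C=3, D=1, E=4, F=2, G=3) → (A=2, B=2, C=3, D=1, E=4, F=3, G=2)
step 4: fire γ:  (A=2, B=2, C=3, D=1, E=4, F=3, G=2) → (A=2, B=2, C=4, D=1, E=4, F=1, G=0)
step 5: fire ε:  (A=2, B=2, C=4, D=1, E=4, F=1, G=0) → (A=2, B=1, C=4, D=1, E=4, F=1, G=0)
step 6: fire ζ:  (A=2, B=1, C=4, D=1, E=4, F=1, G=0) → (A=2, B=1, C=4, D=1, E=4, F=2, G=0)
step 7: fire α:  (A=2, B=1, C=4, D=1, E=4, F=2, G=0) → (A=5, B=0, C=4, D=1, E=4, F=2, G=0)

(A=5, B=0, C=4, D=1, E=4, F=2, G=0)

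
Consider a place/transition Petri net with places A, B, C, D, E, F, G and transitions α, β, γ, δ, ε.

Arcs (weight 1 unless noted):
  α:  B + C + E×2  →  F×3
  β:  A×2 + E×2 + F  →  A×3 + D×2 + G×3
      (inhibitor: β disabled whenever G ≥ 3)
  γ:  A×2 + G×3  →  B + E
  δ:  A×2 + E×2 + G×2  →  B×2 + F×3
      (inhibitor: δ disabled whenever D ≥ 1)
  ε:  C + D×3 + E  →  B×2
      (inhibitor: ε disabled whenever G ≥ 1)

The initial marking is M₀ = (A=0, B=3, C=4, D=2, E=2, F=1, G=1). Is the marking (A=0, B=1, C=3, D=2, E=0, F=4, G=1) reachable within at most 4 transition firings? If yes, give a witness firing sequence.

depth 0: 1 marking
depth 1: 2 markings reached so far
depth 2: 2 markings reached so far
(frontier empty at depth 2; search complete)
target is not among the 2 markings reachable within 4 steps

NO — not reachable within 4 firings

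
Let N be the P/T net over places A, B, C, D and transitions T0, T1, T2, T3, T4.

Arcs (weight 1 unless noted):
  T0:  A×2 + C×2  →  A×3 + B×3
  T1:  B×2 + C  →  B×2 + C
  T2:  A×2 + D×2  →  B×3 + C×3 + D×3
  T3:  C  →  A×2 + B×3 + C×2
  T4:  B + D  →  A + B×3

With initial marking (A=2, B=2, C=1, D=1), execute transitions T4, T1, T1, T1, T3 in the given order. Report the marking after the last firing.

(A=5, B=7, C=2, D=0)

step 1: fire T4:  (A=2, B=2, C=1, D=1) → (A=3, B=4, C=1, D=0)
step 2: fire T1:  (A=3, B=4, C=1, D=0) → (A=3, B=4, C=1, D=0)
step 3: fire T1:  (A=3, B=4, C=1, D=0) → (A=3, B=4, C=1, D=0)
step 4: fire T1:  (A=3, B=4, C=1, D=0) → (A=3, B=4, C=1, D=0)
step 5: fire T3:  (A=3, B=4, C=1, D=0) → (A=5, B=7, C=2, D=0)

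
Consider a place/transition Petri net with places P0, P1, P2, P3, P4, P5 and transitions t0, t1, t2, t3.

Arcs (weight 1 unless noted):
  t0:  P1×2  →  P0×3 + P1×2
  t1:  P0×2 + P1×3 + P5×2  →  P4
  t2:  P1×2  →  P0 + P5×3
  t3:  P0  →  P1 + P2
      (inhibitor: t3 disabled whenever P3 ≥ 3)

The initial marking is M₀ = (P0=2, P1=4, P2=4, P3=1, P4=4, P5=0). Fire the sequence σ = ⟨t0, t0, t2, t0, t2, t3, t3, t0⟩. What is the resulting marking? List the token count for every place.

(P0=14, P1=2, P2=6, P3=1, P4=4, P5=6)

step 1: fire t0:  (P0=2, P1=4, P2=4, P3=1, P4=4, P5=0) → (P0=5, P1=4, P2=4, P3=1, P4=4, P5=0)
step 2: fire t0:  (P0=5, P1=4, P2=4, P3=1, P4=4, P5=0) → (P0=8, P1=4, P2=4, P3=1, P4=4, P5=0)
step 3: fire t2:  (P0=8, P1=4, P2=4, P3=1, P4=4, P5=0) → (P0=9, P1=2, P2=4, P3=1, P4=4, P5=3)
step 4: fire t0:  (P0=9, P1=2, P2=4, P3=1, P4=4, P5=3) → (P0=12, P1=2, P2=4, P3=1, P4=4, P5=3)
step 5: fire t2:  (P0=12, P1=2, P2=4, P3=1, P4=4, P5=3) → (P0=13, P1=0, P2=4, P3=1, P4=4, P5=6)
step 6: fire t3:  (P0=13, P1=0, P2=4, P3=1, P4=4, P5=6) → (P0=12, P1=1, P2=5, P3=1, P4=4, P5=6)
step 7: fire t3:  (P0=12, P1=1, P2=5, P3=1, P4=4, P5=6) → (P0=11, P1=2, P2=6, P3=1, P4=4, P5=6)
step 8: fire t0:  (P0=11, P1=2, P2=6, P3=1, P4=4, P5=6) → (P0=14, P1=2, P2=6, P3=1, P4=4, P5=6)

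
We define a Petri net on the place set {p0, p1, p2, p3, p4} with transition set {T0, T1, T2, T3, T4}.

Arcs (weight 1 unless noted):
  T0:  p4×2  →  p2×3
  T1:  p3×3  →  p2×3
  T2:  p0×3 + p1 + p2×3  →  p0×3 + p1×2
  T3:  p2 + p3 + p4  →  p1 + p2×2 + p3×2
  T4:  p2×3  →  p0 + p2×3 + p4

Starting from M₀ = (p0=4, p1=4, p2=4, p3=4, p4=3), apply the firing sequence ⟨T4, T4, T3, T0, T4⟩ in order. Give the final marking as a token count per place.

(p0=7, p1=5, p2=8, p3=5, p4=3)

step 1: fire T4:  (p0=4, p1=4, p2=4, p3=4, p4=3) → (p0=5, p1=4, p2=4, p3=4, p4=4)
step 2: fire T4:  (p0=5, p1=4, p2=4, p3=4, p4=4) → (p0=6, p1=4, p2=4, p3=4, p4=5)
step 3: fire T3:  (p0=6, p1=4, p2=4, p3=4, p4=5) → (p0=6, p1=5, p2=5, p3=5, p4=4)
step 4: fire T0:  (p0=6, p1=5, p2=5, p3=5, p4=4) → (p0=6, p1=5, p2=8, p3=5, p4=2)
step 5: fire T4:  (p0=6, p1=5, p2=8, p3=5, p4=2) → (p0=7, p1=5, p2=8, p3=5, p4=3)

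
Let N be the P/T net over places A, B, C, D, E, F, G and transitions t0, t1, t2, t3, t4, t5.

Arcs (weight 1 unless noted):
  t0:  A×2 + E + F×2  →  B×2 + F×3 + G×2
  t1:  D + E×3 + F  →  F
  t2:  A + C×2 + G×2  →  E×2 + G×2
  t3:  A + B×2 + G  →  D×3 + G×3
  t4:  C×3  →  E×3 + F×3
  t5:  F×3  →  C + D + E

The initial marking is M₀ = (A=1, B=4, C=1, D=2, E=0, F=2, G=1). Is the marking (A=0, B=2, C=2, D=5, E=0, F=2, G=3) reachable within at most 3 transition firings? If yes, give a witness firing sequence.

NO — not reachable within 3 firings

depth 0: 1 marking
depth 1: 2 markings reached so far
depth 2: 2 markings reached so far
(frontier empty at depth 2; search complete)
target is not among the 2 markings reachable within 3 steps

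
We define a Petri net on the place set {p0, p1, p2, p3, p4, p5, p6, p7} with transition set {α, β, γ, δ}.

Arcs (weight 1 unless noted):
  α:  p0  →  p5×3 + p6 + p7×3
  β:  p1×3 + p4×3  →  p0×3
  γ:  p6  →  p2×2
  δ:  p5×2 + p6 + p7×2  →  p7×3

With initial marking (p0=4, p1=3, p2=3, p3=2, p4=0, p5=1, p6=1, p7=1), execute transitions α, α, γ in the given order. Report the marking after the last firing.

step 1: fire α:  (p0=4, p1=3, p2=3, p3=2, p4=0, p5=1, p6=1, p7=1) → (p0=3, p1=3, p2=3, p3=2, p4=0, p5=4, p6=2, p7=4)
step 2: fire α:  (p0=3, p1=3, p2=3, p3=2, p4=0, p5=4, p6=2, p7=4) → (p0=2, p1=3, p2=3, p3=2, p4=0, p5=7, p6=3, p7=7)
step 3: fire γ:  (p0=2, p1=3, p2=3, p3=2, p4=0, p5=7, p6=3, p7=7) → (p0=2, p1=3, p2=5, p3=2, p4=0, p5=7, p6=2, p7=7)

(p0=2, p1=3, p2=5, p3=2, p4=0, p5=7, p6=2, p7=7)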